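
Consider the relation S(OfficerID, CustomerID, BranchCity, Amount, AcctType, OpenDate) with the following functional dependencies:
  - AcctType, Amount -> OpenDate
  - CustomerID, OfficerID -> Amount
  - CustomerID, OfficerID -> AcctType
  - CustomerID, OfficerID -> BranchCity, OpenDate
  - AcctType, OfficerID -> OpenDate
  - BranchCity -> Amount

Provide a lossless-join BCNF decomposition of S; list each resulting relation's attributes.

Candidate key of the original relation: {CustomerID, OfficerID}.
In {AcctType, Amount, BranchCity, CustomerID, OfficerID, OpenDate}, {AcctType, Amount} is not a superkey ({AcctType, Amount}⁺ restricted to this set is {AcctType, Amount, OpenDate}), so split on AcctType, Amount -> OpenDate into {AcctType, Amount, OpenDate} and {AcctType, Amount, BranchCity, CustomerID, OfficerID}.
{AcctType, Amount, OpenDate}: every determinant is a superkey — BCNF.
In {AcctType, Amount, BranchCity, CustomerID, OfficerID}, {BranchCity} is not a superkey ({BranchCity}⁺ restricted to this set is {Amount, BranchCity}), so split on BranchCity -> Amount into {Amount, BranchCity} and {AcctType, BranchCity, CustomerID, OfficerID}.
{Amount, BranchCity}: every determinant is a superkey — BCNF.
{AcctType, BranchCity, CustomerID, OfficerID}: every determinant is a superkey — BCNF.

{AcctType, Amount, OpenDate}; {AcctType, BranchCity, CustomerID, OfficerID}; {Amount, BranchCity}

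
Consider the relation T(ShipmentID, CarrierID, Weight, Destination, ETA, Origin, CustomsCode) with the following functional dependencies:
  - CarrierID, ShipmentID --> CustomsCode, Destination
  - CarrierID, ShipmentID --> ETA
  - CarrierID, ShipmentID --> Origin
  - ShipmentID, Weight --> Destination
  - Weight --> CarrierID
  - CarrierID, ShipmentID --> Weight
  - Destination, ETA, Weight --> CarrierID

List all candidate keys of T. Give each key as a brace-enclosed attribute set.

Attributes never on any right-hand side: {ShipmentID} — every candidate key must contain it.
{CarrierID, ShipmentID} is a candidate key since {CarrierID, ShipmentID}⁺ = {CarrierID, CustomsCode, Destination, ETA, Origin, ShipmentID, Weight} covers every attribute.
{ShipmentID, Weight} is a candidate key since {ShipmentID, Weight}⁺ = {CarrierID, CustomsCode, Destination, ETA, Origin, ShipmentID, Weight} covers every attribute.
Any other superkey properly contains one of these, so there are no further candidate keys.

{CarrierID, ShipmentID}, {ShipmentID, Weight}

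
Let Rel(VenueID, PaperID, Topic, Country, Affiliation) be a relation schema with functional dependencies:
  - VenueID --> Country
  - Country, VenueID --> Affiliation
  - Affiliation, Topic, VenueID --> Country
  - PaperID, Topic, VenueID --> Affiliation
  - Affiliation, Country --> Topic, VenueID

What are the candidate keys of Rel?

{Affiliation, Country, PaperID}, {PaperID, VenueID}

No FD produces {PaperID}, so it must be in every candidate key.
Closure of {PaperID, VenueID} is {Affiliation, Country, PaperID, Topic, VenueID}, the whole schema; {PaperID, VenueID} is a candidate key.
Closure of {Affiliation, Country, PaperID} is {Affiliation, Country, PaperID, Topic, VenueID}, the whole schema; {Affiliation, Country, PaperID} is a candidate key.
No proper subset of any of these is a key, and no other minimal superkey exists.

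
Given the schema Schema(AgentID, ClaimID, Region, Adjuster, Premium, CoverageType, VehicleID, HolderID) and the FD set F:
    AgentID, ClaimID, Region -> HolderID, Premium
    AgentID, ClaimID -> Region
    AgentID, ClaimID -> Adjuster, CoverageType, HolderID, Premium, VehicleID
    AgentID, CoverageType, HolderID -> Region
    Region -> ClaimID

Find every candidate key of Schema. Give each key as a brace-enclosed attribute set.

{AgentID} never appears on the right of any FD, so every key must include it.
{AgentID, ClaimID}⁺ = {Adjuster, AgentID, ClaimID, CoverageType, HolderID, Premium, Region, VehicleID}, which is every attribute, so {AgentID, ClaimID} is a candidate key.
{AgentID, Region}⁺ = {Adjuster, AgentID, ClaimID, CoverageType, HolderID, Premium, Region, VehicleID}, which is every attribute, so {AgentID, Region} is a candidate key.
{AgentID, CoverageType, HolderID}⁺ = {Adjuster, AgentID, ClaimID, CoverageType, HolderID, Premium, Region, VehicleID}, which is every attribute, so {AgentID, CoverageType, HolderID} is a candidate key.
These are minimal and exhaustive — every other superkey contains one of them.

{AgentID, ClaimID}, {AgentID, CoverageType, HolderID}, {AgentID, Region}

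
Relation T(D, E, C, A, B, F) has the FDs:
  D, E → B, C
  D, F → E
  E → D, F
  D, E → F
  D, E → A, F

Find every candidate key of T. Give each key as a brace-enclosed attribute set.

{D, F}, {E}

{E}⁺ = {A, B, C, D, E, F}, which is every attribute, so {E} is a candidate key.
{D, F}⁺ = {A, B, C, D, E, F}, which is every attribute, so {D, F} is a candidate key.
No proper subset of any of these is a key, and no other minimal superkey exists.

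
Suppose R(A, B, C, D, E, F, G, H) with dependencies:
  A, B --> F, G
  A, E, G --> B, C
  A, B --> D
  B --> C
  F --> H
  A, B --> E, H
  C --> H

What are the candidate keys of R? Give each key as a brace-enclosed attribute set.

{A, B}, {A, E, G}

{A} never appears on the right of any FD, so every key must include it.
Closure of {A, B} is {A, B, C, D, E, F, G, H}, the whole schema; {A, B} is a candidate key.
Closure of {A, E, G} is {A, B, C, D, E, F, G, H}, the whole schema; {A, E, G} is a candidate key.
No proper subset of any of these is a key, and no other minimal superkey exists.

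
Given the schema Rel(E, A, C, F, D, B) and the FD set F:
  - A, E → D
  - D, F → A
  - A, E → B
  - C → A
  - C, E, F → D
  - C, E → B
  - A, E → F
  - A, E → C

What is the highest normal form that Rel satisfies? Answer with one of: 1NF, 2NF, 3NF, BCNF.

3NF

Candidate keys: {A, E}, {C, E}, {D, E, F}. Prime attributes: {A, C, D, E, F}.
D, F → A: {D, F}⁺ = {A, D, F}, which is not all of the attributes, so the left side is not a superkey — BCNF is violated.
Its right-hand attributes {A} are all prime, as are those of every other non-superkey FD — the relation is in 3NF.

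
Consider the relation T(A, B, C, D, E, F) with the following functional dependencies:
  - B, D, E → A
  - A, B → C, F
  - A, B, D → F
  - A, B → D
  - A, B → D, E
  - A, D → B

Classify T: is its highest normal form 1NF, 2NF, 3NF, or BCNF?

Candidate keys: {A, B}, {A, D}, {B, D, E}. Prime attributes: {A, B, D, E}.
Every FD has a superkey on the left, so the relation is in BCNF.

BCNF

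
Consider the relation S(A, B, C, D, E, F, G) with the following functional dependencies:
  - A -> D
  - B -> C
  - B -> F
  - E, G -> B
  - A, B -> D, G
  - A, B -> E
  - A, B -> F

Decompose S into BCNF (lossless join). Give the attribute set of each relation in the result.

{A, D}; {A, E, G}; {B, C, F}; {B, E, G}

Candidate keys of the original relation: {A, B}, {A, E, G}.
{A, B, C, D, E, F, G}: {A} determines {A, D} here but is not a superkey — split on A -> D, giving {A, D} and {A, B, C, E, F, G}.
{A, D} is in BCNF.
{A, B, C, E, F, G}: {B} determines {B, C, F} here but is not a superkey — split on B -> C, F, giving {B, C, F} and {A, B, E, G}.
{B, C, F} is in BCNF.
{A, B, E, G}: {E, G} determines {B, E, G} here but is not a superkey — split on E, G -> B, giving {B, E, G} and {A, E, G}.
{B, E, G} is in BCNF.
{A, E, G} is in BCNF.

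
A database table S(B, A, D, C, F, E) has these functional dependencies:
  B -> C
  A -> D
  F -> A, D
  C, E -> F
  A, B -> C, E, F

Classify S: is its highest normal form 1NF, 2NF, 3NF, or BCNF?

Candidate keys: {A, B}, {B, E}, {B, F}. Prime attributes: {A, B, E, F}.
B -> C: {B}⁺ = {B, C}, which is not all of the attributes, so the left side is not a superkey — BCNF is violated.
B -> C determines the non-prime attribute {C} from a non-superkey — 3NF is violated.
{A} is a proper subset of the key {A, B}, and {A}⁺ contains the non-prime attribute {D} — a partial dependency, so 2NF is violated.

1NF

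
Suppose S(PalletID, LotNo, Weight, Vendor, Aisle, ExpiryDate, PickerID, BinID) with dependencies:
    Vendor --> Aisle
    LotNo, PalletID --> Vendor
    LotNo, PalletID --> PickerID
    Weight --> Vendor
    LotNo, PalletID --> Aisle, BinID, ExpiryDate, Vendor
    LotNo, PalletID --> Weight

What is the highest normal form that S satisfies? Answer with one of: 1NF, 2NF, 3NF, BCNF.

Candidate key: {LotNo, PalletID}. Prime attributes: {LotNo, PalletID}.
Vendor --> Aisle breaks BCNF: {Vendor}⁺ = {Aisle, Vendor}, so {Vendor} is not a superkey.
Vendor --> Aisle has non-prime {Aisle} on the right and a non-superkey on the left, so 3NF fails.
No non-prime attribute depends on a proper subset of any candidate key, so 2NF holds.

2NF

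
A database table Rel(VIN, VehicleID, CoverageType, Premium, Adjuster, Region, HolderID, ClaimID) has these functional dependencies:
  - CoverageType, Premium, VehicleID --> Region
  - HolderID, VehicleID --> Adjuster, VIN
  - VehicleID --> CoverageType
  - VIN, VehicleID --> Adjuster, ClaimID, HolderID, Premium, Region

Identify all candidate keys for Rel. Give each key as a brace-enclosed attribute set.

{VehicleID} never appears on the right of any FD, so every key must include it.
{HolderID, VehicleID}⁺ = {Adjuster, ClaimID, CoverageType, HolderID, Premium, Region, VIN, VehicleID}, which is every attribute, so {HolderID, VehicleID} is a candidate key.
{VIN, VehicleID}⁺ = {Adjuster, ClaimID, CoverageType, HolderID, Premium, Region, VIN, VehicleID}, which is every attribute, so {VIN, VehicleID} is a candidate key.
Any other superkey properly contains one of these, so there are no further candidate keys.

{HolderID, VehicleID}, {VIN, VehicleID}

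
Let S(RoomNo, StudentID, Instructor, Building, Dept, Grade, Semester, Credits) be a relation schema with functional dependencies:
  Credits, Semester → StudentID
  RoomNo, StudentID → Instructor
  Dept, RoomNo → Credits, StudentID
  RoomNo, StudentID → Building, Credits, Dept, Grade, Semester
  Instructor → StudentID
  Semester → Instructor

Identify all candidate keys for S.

{Dept, RoomNo}, {Instructor, RoomNo}, {RoomNo, Semester}, {RoomNo, StudentID}

{RoomNo} never appears on the right of any FD, so every key must include it.
{Dept, RoomNo}⁺ = {Building, Credits, Dept, Grade, Instructor, RoomNo, Semester, StudentID}, which is every attribute, so {Dept, RoomNo} is a candidate key.
{Instructor, RoomNo}⁺ = {Building, Credits, Dept, Grade, Instructor, RoomNo, Semester, StudentID}, which is every attribute, so {Instructor, RoomNo} is a candidate key.
{RoomNo, Semester}⁺ = {Building, Credits, Dept, Grade, Instructor, RoomNo, Semester, StudentID}, which is every attribute, so {RoomNo, Semester} is a candidate key.
{RoomNo, StudentID}⁺ = {Building, Credits, Dept, Grade, Instructor, RoomNo, Semester, StudentID}, which is every attribute, so {RoomNo, StudentID} is a candidate key.
Any other superkey properly contains one of these, so there are no further candidate keys.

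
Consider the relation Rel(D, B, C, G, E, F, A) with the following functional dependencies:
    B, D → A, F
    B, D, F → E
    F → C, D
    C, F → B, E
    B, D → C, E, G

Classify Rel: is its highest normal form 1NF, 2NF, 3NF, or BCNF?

Candidate keys: {B, D}, {F}. Prime attributes: {B, D, F}.
The left-hand side of every FD is a superkey, so BCNF is satisfied.

BCNF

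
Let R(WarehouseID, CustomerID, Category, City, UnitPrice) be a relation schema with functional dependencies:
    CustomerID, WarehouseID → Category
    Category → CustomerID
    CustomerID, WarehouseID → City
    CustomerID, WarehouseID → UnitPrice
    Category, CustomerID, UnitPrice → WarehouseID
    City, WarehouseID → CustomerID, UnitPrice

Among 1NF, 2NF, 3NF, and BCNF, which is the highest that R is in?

3NF

Candidate keys: {Category, UnitPrice}, {Category, WarehouseID}, {City, WarehouseID}, {CustomerID, WarehouseID}. Prime attributes: {Category, City, CustomerID, UnitPrice, WarehouseID}.
For Category → CustomerID we have {Category}⁺ = {Category, CustomerID}; {Category} is not a superkey, so BCNF fails.
But every attribute on its right side ({CustomerID}) is prime, and the same holds for every other non-superkey FD, so 3NF still holds.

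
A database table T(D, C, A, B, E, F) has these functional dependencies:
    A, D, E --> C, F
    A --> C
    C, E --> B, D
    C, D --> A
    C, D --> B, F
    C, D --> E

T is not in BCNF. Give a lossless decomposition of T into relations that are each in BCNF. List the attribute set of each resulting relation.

Candidate keys of the original relation: {A, D}, {A, E}, {C, D}, {C, E}.
Within {A, B, C, D, E, F}: {A}⁺ ∩ {A, B, C, D, E, F} = {A, C}, not the whole set, so A --> C violates BCNF; decompose into {A, C} and {A, B, D, E, F}.
{A, C}: every determinant is a superkey — BCNF.
{A, B, D, E, F}: every determinant is a superkey — BCNF.

{A, B, D, E, F}; {A, C}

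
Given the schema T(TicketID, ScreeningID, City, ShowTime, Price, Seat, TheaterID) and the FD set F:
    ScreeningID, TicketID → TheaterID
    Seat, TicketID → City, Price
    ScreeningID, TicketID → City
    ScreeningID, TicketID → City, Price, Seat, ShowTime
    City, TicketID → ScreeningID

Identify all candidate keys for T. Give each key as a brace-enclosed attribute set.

{City, TicketID}, {ScreeningID, TicketID}, {Seat, TicketID}

No FD produces {TicketID}, so it must be in every candidate key.
{City, TicketID}⁺ = {City, Price, ScreeningID, Seat, ShowTime, TheaterID, TicketID}, which is every attribute, so {City, TicketID} is a candidate key.
{ScreeningID, TicketID}⁺ = {City, Price, ScreeningID, Seat, ShowTime, TheaterID, TicketID}, which is every attribute, so {ScreeningID, TicketID} is a candidate key.
{Seat, TicketID}⁺ = {City, Price, ScreeningID, Seat, ShowTime, TheaterID, TicketID}, which is every attribute, so {Seat, TicketID} is a candidate key.
No proper subset of any of these is a key, and no other minimal superkey exists.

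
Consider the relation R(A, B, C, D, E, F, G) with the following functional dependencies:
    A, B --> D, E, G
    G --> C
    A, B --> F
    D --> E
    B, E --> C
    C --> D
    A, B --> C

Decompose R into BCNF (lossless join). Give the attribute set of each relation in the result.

Candidate key of the original relation: {A, B}.
Within {A, B, C, D, E, F, G}: {G}⁺ ∩ {A, B, C, D, E, F, G} = {C, D, E, G}, not the whole set, so G --> C, D, E violates BCNF; decompose into {C, D, E, G} and {A, B, F, G}.
Within {C, D, E, G}: {D}⁺ ∩ {C, D, E, G} = {D, E}, not the whole set, so D --> E violates BCNF; decompose into {D, E} and {C, D, G}.
{D, E}: every determinant is a superkey — BCNF.
Within {C, D, G}: {C}⁺ ∩ {C, D, G} = {C, D}, not the whole set, so C --> D violates BCNF; decompose into {C, D} and {C, G}.
{C, D}: every determinant is a superkey — BCNF.
{C, G}: every determinant is a superkey — BCNF.
{A, B, F, G}: every determinant is a superkey — BCNF.

{A, B, F, G}; {C, D}; {C, G}; {D, E}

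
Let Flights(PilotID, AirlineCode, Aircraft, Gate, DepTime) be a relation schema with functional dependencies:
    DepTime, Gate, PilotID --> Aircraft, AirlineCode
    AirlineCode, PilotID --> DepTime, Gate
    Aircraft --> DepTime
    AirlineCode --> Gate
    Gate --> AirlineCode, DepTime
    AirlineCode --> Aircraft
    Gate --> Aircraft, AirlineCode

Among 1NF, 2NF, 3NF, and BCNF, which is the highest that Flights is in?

1NF

Candidate keys: {AirlineCode, PilotID}, {Gate, PilotID}. Prime attributes: {AirlineCode, Gate, PilotID}.
Aircraft --> DepTime breaks BCNF: {Aircraft}⁺ = {Aircraft, DepTime}, so {Aircraft} is not a superkey.
Aircraft --> DepTime has non-prime {DepTime} on the right and a non-superkey on the left, so 3NF fails.
The proper key subset {AirlineCode} of {AirlineCode, PilotID} determines non-prime {Aircraft, DepTime}, so the relation is not even in 2NF.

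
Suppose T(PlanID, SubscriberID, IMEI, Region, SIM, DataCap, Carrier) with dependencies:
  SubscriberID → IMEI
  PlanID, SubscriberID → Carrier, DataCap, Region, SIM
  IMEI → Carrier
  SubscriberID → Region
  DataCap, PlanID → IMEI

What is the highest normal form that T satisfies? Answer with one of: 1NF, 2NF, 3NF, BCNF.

1NF

Candidate key: {PlanID, SubscriberID}. Prime attributes: {PlanID, SubscriberID}.
For SubscriberID → IMEI we have {SubscriberID}⁺ = {Carrier, IMEI, Region, SubscriberID}; {SubscriberID} is not a superkey, so BCNF fails.
SubscriberID → IMEI has non-prime {IMEI} on the right and a non-superkey on the left, so 3NF fails.
The proper key subset {SubscriberID} of {PlanID, SubscriberID} determines non-prime {Carrier, IMEI, Region}, so the relation is not even in 2NF.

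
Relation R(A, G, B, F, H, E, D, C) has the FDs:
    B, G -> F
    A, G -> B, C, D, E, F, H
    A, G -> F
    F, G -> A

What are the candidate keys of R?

{A, G}, {B, G}, {F, G}

Attributes never on any right-hand side: {G} — every candidate key must contain it.
{A, G}⁺ = {A, B, C, D, E, F, G, H}, which is every attribute, so {A, G} is a candidate key.
{B, G}⁺ = {A, B, C, D, E, F, G, H}, which is every attribute, so {B, G} is a candidate key.
{F, G}⁺ = {A, B, C, D, E, F, G, H}, which is every attribute, so {F, G} is a candidate key.
No proper subset of any of these is a key, and no other minimal superkey exists.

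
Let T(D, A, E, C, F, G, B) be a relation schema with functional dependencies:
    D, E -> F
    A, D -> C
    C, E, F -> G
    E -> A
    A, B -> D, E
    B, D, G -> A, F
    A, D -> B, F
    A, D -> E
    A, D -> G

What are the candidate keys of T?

{A, B}⁺ = {A, B, C, D, E, F, G} — all of the relation — so {A, B} is a candidate key.
{A, D}⁺ = {A, B, C, D, E, F, G} — all of the relation — so {A, D} is a candidate key.
{B, E}⁺ = {A, B, C, D, E, F, G} — all of the relation — so {B, E} is a candidate key.
{D, E}⁺ = {A, B, C, D, E, F, G} — all of the relation — so {D, E} is a candidate key.
{B, D, G}⁺ = {A, B, C, D, E, F, G} — all of the relation — so {B, D, G} is a candidate key.
Any other superkey properly contains one of these, so there are no further candidate keys.

{A, B}, {A, D}, {B, D, G}, {B, E}, {D, E}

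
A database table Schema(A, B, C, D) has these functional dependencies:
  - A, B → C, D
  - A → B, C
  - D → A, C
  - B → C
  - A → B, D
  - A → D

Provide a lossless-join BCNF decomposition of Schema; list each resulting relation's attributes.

Candidate keys of the original relation: {A}, {D}.
In {A, B, C, D}, {B} is not a superkey ({B}⁺ restricted to this set is {B, C}), so split on B → C into {B, C} and {A, B, D}.
{B, C}: every determinant is a superkey — BCNF.
{A, B, D}: every determinant is a superkey — BCNF.

{A, B, D}; {B, C}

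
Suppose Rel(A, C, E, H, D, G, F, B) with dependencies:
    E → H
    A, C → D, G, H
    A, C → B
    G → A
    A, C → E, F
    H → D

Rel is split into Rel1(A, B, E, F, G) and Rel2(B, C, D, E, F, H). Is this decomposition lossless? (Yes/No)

No

Rel1 ∩ Rel2 = {B, E, F}; its closure under F is {B, D, E, F, H}.
Neither Rel1 nor Rel2 is contained in that closure, so the decomposition is lossy.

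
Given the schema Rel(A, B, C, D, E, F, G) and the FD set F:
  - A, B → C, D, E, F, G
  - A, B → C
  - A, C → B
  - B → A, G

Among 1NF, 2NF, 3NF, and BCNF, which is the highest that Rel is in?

Candidate keys: {A, C}, {B}. Prime attributes: {A, B, C}.
Every FD has a superkey on the left, so the relation is in BCNF.

BCNF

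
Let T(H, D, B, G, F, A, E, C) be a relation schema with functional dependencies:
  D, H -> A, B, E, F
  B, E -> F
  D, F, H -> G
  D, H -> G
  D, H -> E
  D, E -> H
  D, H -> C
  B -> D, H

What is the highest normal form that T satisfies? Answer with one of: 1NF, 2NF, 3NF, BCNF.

Candidate keys: {B}, {D, E}, {D, H}. Prime attributes: {B, D, E, H}.
Every FD has a superkey on the left, so the relation is in BCNF.

BCNF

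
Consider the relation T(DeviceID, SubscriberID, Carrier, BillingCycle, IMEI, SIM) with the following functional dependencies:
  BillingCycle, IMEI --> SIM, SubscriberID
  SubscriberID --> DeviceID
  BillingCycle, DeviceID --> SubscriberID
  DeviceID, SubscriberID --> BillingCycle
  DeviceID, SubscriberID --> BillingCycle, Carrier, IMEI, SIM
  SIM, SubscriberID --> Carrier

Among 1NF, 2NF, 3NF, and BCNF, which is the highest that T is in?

BCNF

Candidate keys: {BillingCycle, DeviceID}, {BillingCycle, IMEI}, {SubscriberID}. Prime attributes: {BillingCycle, DeviceID, IMEI, SubscriberID}.
Every FD has a superkey on the left, so the relation is in BCNF.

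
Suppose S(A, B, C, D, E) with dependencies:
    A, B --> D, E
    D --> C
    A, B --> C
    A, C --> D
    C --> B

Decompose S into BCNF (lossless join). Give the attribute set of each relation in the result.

Candidate keys of the original relation: {A, B}, {A, C}, {A, D}.
In {A, B, C, D, E}, {D} is not a superkey ({D}⁺ restricted to this set is {B, C, D}), so split on D --> B, C into {B, C, D} and {A, D, E}.
In {B, C, D}, {C} is not a superkey ({C}⁺ restricted to this set is {B, C}), so split on C --> B into {B, C} and {C, D}.
{B, C} is in BCNF.
{C, D} is in BCNF.
{A, D, E} is in BCNF.

{A, D, E}; {B, C}; {C, D}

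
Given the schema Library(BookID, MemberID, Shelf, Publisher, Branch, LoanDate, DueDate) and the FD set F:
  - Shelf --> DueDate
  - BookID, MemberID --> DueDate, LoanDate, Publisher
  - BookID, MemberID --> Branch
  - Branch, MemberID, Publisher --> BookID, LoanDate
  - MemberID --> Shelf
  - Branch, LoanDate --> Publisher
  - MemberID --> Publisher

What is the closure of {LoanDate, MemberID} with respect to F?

Start with {LoanDate, MemberID}.
MemberID --> Shelf applies; add {Shelf} → now {LoanDate, MemberID, Shelf}.
MemberID --> Publisher applies; add {Publisher} → now {LoanDate, MemberID, Publisher, Shelf}.
Shelf --> DueDate applies; add {DueDate} → now {DueDate, LoanDate, MemberID, Publisher, Shelf}.
No further FD applies.

{DueDate, LoanDate, MemberID, Publisher, Shelf}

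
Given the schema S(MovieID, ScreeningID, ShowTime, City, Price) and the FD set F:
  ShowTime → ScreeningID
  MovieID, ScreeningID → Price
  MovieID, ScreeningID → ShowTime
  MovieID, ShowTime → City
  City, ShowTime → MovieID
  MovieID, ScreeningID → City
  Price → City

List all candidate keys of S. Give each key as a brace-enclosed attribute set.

Closure of {City, ShowTime} is {City, MovieID, Price, ScreeningID, ShowTime}, the whole schema; {City, ShowTime} is a candidate key.
Closure of {MovieID, ScreeningID} is {City, MovieID, Price, ScreeningID, ShowTime}, the whole schema; {MovieID, ScreeningID} is a candidate key.
Closure of {MovieID, ShowTime} is {City, MovieID, Price, ScreeningID, ShowTime}, the whole schema; {MovieID, ShowTime} is a candidate key.
Closure of {Price, ShowTime} is {City, MovieID, Price, ScreeningID, ShowTime}, the whole schema; {Price, ShowTime} is a candidate key.
Any other superkey properly contains one of these, so there are no further candidate keys.

{City, ShowTime}, {MovieID, ScreeningID}, {MovieID, ShowTime}, {Price, ShowTime}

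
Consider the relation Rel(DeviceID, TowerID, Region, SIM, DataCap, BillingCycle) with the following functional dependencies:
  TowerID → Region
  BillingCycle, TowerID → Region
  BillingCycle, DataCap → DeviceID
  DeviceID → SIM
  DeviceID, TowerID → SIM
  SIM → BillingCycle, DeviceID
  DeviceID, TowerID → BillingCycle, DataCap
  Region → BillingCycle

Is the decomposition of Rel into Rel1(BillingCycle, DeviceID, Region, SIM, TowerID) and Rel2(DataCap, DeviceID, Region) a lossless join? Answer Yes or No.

No

Common attributes: {DeviceID, Region}; their closure is {BillingCycle, DeviceID, Region, SIM}.
The closure covers neither Rel1 nor Rel2 entirely; the join is not lossless.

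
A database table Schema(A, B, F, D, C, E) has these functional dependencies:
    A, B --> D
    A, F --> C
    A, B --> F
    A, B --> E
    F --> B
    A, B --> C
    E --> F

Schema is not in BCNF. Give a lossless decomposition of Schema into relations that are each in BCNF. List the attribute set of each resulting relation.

Candidate keys of the original relation: {A, B}, {A, E}, {A, F}.
Within {A, B, C, D, E, F}: {F}⁺ ∩ {A, B, C, D, E, F} = {B, F}, not the whole set, so F --> B violates BCNF; decompose into {B, F} and {A, C, D, E, F}.
{B, F} is in BCNF.
Within {A, C, D, E, F}: {E}⁺ ∩ {A, C, D, E, F} = {E, F}, not the whole set, so E --> F violates BCNF; decompose into {E, F} and {A, C, D, E}.
{E, F} is in BCNF.
{A, C, D, E} is in BCNF.

{A, C, D, E}; {B, F}; {E, F}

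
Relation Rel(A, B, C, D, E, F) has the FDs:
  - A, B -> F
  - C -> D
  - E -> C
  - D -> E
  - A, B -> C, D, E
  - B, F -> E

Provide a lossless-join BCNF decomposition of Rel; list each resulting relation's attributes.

{A, B, F}; {B, C, F}; {C, D, E}

Candidate key of the original relation: {A, B}.
Within {A, B, C, D, E, F}: {C}⁺ ∩ {A, B, C, D, E, F} = {C, D, E}, not the whole set, so C -> D, E violates BCNF; decompose into {C, D, E} and {A, B, C, F}.
{C, D, E}: every determinant is a superkey — BCNF.
Within {A, B, C, F}: {B, F}⁺ ∩ {A, B, C, F} = {B, C, F}, not the whole set, so B, F -> C violates BCNF; decompose into {B, C, F} and {A, B, F}.
{B, C, F}: every determinant is a superkey — BCNF.
{A, B, F}: every determinant is a superkey — BCNF.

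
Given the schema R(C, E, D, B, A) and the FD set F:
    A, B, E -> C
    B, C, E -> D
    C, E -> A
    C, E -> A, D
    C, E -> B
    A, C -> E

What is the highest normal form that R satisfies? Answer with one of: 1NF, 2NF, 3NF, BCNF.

Candidate keys: {A, B, E}, {A, C}, {C, E}. Prime attributes: {A, B, C, E}.
Each dependency's left side is a superkey — BCNF holds.

BCNF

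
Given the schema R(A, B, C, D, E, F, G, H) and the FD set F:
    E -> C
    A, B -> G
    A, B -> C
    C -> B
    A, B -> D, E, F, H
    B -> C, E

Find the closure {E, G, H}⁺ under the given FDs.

{B, C, E, G, H}

Start with {E, G, H}.
E -> C applies; add {C} → now {C, E, G, H}.
C -> B applies; add {B} → now {B, C, E, G, H}.
No further FD applies.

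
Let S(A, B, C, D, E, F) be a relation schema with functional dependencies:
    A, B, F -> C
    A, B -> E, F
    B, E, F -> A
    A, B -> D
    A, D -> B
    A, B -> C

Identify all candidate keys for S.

{A, B}, {A, D}, {B, E, F}

{A, B}⁺ = {A, B, C, D, E, F} — all of the relation — so {A, B} is a candidate key.
{A, D}⁺ = {A, B, C, D, E, F} — all of the relation — so {A, D} is a candidate key.
{B, E, F}⁺ = {A, B, C, D, E, F} — all of the relation — so {B, E, F} is a candidate key.
These are minimal and exhaustive — every other superkey contains one of them.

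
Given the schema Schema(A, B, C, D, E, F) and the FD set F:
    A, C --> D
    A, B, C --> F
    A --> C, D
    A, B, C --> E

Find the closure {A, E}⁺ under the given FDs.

Start with {A, E}.
A --> C, D applies; add {C, D} → now {A, C, D, E}.
No further FD applies.

{A, C, D, E}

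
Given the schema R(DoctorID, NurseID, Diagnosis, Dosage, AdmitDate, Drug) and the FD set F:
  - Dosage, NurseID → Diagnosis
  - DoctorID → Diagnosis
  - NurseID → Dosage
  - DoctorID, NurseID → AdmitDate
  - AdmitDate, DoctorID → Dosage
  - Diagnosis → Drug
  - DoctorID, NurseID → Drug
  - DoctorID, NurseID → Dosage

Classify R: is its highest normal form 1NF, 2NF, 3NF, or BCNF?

Candidate key: {DoctorID, NurseID}. Prime attributes: {DoctorID, NurseID}.
Dosage, NurseID → Diagnosis: {Dosage, NurseID}⁺ = {Diagnosis, Dosage, Drug, NurseID}, which is not all of the attributes, so the left side is not a superkey — BCNF is violated.
Because {Diagnosis} is non-prime and the left side of Dosage, NurseID → Diagnosis is not a superkey, the relation is not in 3NF.
The proper key subset {DoctorID} of {DoctorID, NurseID} determines non-prime {Diagnosis, Drug}, so the relation is not even in 2NF.

1NF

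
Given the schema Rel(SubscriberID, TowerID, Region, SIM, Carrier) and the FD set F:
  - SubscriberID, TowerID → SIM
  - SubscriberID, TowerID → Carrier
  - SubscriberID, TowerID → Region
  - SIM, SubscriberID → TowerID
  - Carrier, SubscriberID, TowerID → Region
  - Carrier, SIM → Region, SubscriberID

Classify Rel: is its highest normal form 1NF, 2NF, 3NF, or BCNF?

Candidate keys: {Carrier, SIM}, {SIM, SubscriberID}, {SubscriberID, TowerID}. Prime attributes: {Carrier, SIM, SubscriberID, TowerID}.
The left-hand side of every FD is a superkey, so BCNF is satisfied.

BCNF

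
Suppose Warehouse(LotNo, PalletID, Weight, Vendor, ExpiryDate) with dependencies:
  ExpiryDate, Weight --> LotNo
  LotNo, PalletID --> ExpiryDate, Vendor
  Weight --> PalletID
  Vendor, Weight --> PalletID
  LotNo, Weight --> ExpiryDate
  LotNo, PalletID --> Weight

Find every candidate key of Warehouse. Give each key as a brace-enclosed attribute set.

{ExpiryDate, Weight}, {LotNo, PalletID}, {LotNo, Weight}

{ExpiryDate, Weight} is a candidate key since {ExpiryDate, Weight}⁺ = {ExpiryDate, LotNo, PalletID, Vendor, Weight} covers every attribute.
{LotNo, PalletID} is a candidate key since {LotNo, PalletID}⁺ = {ExpiryDate, LotNo, PalletID, Vendor, Weight} covers every attribute.
{LotNo, Weight} is a candidate key since {LotNo, Weight}⁺ = {ExpiryDate, LotNo, PalletID, Vendor, Weight} covers every attribute.
No proper subset of any of these is a key, and no other minimal superkey exists.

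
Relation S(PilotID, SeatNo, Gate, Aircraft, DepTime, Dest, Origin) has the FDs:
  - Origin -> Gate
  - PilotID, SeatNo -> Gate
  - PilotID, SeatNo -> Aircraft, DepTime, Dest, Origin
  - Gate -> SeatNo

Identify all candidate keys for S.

{PilotID} never appears on the right of any FD, so every key must include it.
{Gate, PilotID}⁺ = {Aircraft, DepTime, Dest, Gate, Origin, PilotID, SeatNo} — all of the relation — so {Gate, PilotID} is a candidate key.
{Origin, PilotID}⁺ = {Aircraft, DepTime, Dest, Gate, Origin, PilotID, SeatNo} — all of the relation — so {Origin, PilotID} is a candidate key.
{PilotID, SeatNo}⁺ = {Aircraft, DepTime, Dest, Gate, Origin, PilotID, SeatNo} — all of the relation — so {PilotID, SeatNo} is a candidate key.
Any other superkey properly contains one of these, so there are no further candidate keys.

{Gate, PilotID}, {Origin, PilotID}, {PilotID, SeatNo}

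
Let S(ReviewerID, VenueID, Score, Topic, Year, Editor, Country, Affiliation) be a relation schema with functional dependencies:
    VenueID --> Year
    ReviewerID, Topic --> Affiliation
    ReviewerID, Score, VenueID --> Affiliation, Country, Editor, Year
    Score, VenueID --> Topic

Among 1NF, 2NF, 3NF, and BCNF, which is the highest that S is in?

Candidate key: {ReviewerID, Score, VenueID}. Prime attributes: {ReviewerID, Score, VenueID}.
VenueID --> Year: {VenueID}⁺ = {VenueID, Year}, which is not all of the attributes, so the left side is not a superkey — BCNF is violated.
VenueID --> Year determines the non-prime attribute {Year} from a non-superkey — 3NF is violated.
The proper key subset {VenueID} of {ReviewerID, Score, VenueID} determines non-prime {Year}, so the relation is not even in 2NF.

1NF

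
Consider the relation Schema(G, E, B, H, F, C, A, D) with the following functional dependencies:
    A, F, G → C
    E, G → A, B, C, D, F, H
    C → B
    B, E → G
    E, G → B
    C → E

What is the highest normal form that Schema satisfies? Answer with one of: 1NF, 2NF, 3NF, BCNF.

Candidate keys: {A, F, G}, {B, E}, {C}, {E, G}. Prime attributes: {A, B, C, E, F, G}.
Every FD has a superkey on the left, so the relation is in BCNF.

BCNF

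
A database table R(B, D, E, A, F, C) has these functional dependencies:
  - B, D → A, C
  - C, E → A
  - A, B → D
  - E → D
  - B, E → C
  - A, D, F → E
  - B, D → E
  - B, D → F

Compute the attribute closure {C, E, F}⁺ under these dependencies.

Start with {C, E, F}.
C, E → A applies; add {A} → now {A, C, E, F}.
E → D applies; add {D} → now {A, C, D, E, F}.
No further FD applies.

{A, C, D, E, F}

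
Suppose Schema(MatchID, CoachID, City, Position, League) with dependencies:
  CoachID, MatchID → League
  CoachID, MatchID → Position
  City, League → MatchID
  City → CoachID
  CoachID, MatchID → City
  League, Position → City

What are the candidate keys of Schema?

{City, League}, {City, MatchID}, {CoachID, MatchID}, {League, Position}

{City, League} is a candidate key since {City, League}⁺ = {City, CoachID, League, MatchID, Position} covers every attribute.
{City, MatchID} is a candidate key since {City, MatchID}⁺ = {City, CoachID, League, MatchID, Position} covers every attribute.
{CoachID, MatchID} is a candidate key since {CoachID, MatchID}⁺ = {City, CoachID, League, MatchID, Position} covers every attribute.
{League, Position} is a candidate key since {League, Position}⁺ = {City, CoachID, League, MatchID, Position} covers every attribute.
No proper subset of any of these is a key, and no other minimal superkey exists.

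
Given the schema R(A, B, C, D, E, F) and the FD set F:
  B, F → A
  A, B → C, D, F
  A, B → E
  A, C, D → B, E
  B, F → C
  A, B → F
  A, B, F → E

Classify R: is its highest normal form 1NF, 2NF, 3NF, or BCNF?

Candidate keys: {A, B}, {A, C, D}, {B, F}. Prime attributes: {A, B, C, D, F}.
The left-hand side of every FD is a superkey, so BCNF is satisfied.

BCNF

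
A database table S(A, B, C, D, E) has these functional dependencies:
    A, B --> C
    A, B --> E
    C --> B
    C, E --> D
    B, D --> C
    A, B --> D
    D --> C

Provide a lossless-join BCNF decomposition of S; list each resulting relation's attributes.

Candidate keys of the original relation: {A, B}, {A, C}, {A, D}.
{A, B, C, D, E}: {C} determines {B, C} here but is not a superkey — split on C --> B, giving {B, C} and {A, C, D, E}.
{B, C} has no BCNF violation.
{A, C, D, E}: {C, E} determines {C, D, E} here but is not a superkey — split on C, E --> D, giving {C, D, E} and {A, C, E}.
{C, D, E}: {D} determines {C, D} here but is not a superkey — split on D --> C, giving {C, D} and {D, E}.
{C, D} has no BCNF violation.
{D, E} has no BCNF violation.
{A, C, E} has no BCNF violation.

{A, C, E}; {B, C}; {C, D}; {D, E}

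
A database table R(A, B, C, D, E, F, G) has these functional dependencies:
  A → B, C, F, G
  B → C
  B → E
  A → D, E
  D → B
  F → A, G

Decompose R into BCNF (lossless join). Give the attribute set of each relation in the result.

Candidate keys of the original relation: {A}, {F}.
Within {A, B, C, D, E, F, G}: {B}⁺ ∩ {A, B, C, D, E, F, G} = {B, C, E}, not the whole set, so B → C, E violates BCNF; decompose into {B, C, E} and {A, B, D, F, G}.
{B, C, E} is in BCNF.
Within {A, B, D, F, G}: {D}⁺ ∩ {A, B, D, F, G} = {B, D}, not the whole set, so D → B violates BCNF; decompose into {B, D} and {A, D, F, G}.
{B, D} is in BCNF.
{A, D, F, G} is in BCNF.

{A, D, F, G}; {B, C, E}; {B, D}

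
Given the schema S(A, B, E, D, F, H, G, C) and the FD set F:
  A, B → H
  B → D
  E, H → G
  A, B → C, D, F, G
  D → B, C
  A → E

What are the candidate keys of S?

{A, B}, {A, D}

Attributes never on any right-hand side: {A} — every candidate key must contain it.
{A, B}⁺ = {A, B, C, D, E, F, G, H} — all of the relation — so {A, B} is a candidate key.
{A, D}⁺ = {A, B, C, D, E, F, G, H} — all of the relation — so {A, D} is a candidate key.
No proper subset of any of these is a key, and no other minimal superkey exists.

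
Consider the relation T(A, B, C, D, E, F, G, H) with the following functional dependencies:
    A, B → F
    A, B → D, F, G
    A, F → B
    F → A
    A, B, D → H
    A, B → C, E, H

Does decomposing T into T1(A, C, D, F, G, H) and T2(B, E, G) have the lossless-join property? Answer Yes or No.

No

Common attributes: {G}; their closure is {G}.
The closure covers neither T1 nor T2 entirely; the join is not lossless.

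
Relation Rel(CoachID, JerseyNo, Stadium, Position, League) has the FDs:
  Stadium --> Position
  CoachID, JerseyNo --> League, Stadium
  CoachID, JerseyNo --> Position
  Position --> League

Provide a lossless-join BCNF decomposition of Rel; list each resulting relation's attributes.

Candidate key of the original relation: {CoachID, JerseyNo}.
{CoachID, JerseyNo, League, Position, Stadium}: {Stadium} determines {League, Position, Stadium} here but is not a superkey — split on Stadium --> League, Position, giving {League, Position, Stadium} and {CoachID, JerseyNo, Stadium}.
{League, Position, Stadium}: {Position} determines {League, Position} here but is not a superkey — split on Position --> League, giving {League, Position} and {Position, Stadium}.
{League, Position} is in BCNF.
{Position, Stadium} is in BCNF.
{CoachID, JerseyNo, Stadium} is in BCNF.

{CoachID, JerseyNo, Stadium}; {League, Position}; {Position, Stadium}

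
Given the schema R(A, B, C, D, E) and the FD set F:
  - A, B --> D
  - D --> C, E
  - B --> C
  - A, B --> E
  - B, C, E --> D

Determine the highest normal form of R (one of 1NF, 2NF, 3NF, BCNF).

1NF

Candidate key: {A, B}. Prime attributes: {A, B}.
For D --> C, E we have {D}⁺ = {C, D, E}; {D} is not a superkey, so BCNF fails.
D --> C, E has non-prime {C, E} on the right and a non-superkey on the left, so 3NF fails.
The proper key subset {B} of {A, B} determines non-prime {C}, so the relation is not even in 2NF.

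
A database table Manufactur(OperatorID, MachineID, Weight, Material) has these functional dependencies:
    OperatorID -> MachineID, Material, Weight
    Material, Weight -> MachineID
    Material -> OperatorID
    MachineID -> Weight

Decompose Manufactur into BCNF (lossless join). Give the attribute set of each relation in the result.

Candidate keys of the original relation: {Material}, {OperatorID}.
Within {MachineID, Material, OperatorID, Weight}: {MachineID}⁺ ∩ {MachineID, Material, OperatorID, Weight} = {MachineID, Weight}, not the whole set, so MachineID -> Weight violates BCNF; decompose into {MachineID, Weight} and {MachineID, Material, OperatorID}.
{MachineID, Weight}: every determinant is a superkey — BCNF.
{MachineID, Material, OperatorID}: every determinant is a superkey — BCNF.

{MachineID, Material, OperatorID}; {MachineID, Weight}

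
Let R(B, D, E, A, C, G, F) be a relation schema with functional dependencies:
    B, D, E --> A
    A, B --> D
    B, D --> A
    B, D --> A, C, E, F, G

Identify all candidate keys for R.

{A, B}, {B, D}

Attributes never on any right-hand side: {B} — every candidate key must contain it.
{A, B}⁺ = {A, B, C, D, E, F, G}, which is every attribute, so {A, B} is a candidate key.
{B, D}⁺ = {A, B, C, D, E, F, G}, which is every attribute, so {B, D} is a candidate key.
These are minimal and exhaustive — every other superkey contains one of them.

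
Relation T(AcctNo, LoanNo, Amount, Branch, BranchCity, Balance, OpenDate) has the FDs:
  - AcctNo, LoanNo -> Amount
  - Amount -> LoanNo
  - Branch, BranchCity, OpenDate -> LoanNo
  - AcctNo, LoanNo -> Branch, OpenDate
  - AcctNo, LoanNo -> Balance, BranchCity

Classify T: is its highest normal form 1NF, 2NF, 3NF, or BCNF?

Candidate keys: {AcctNo, Amount}, {AcctNo, Branch, BranchCity, OpenDate}, {AcctNo, LoanNo}. Prime attributes: {AcctNo, Amount, Branch, BranchCity, LoanNo, OpenDate}.
For Amount -> LoanNo we have {Amount}⁺ = {Amount, LoanNo}; {Amount} is not a superkey, so BCNF fails.
Its right-hand attributes {LoanNo} are all prime, as are those of every other non-superkey FD — the relation is in 3NF.

3NF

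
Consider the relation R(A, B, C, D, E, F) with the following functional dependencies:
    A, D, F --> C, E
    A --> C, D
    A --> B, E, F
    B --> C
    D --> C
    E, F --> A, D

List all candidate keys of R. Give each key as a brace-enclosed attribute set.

{A} is a candidate key since {A}⁺ = {A, B, C, D, E, F} covers every attribute.
{E, F} is a candidate key since {E, F}⁺ = {A, B, C, D, E, F} covers every attribute.
Any other superkey properly contains one of these, so there are no further candidate keys.

{A}, {E, F}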